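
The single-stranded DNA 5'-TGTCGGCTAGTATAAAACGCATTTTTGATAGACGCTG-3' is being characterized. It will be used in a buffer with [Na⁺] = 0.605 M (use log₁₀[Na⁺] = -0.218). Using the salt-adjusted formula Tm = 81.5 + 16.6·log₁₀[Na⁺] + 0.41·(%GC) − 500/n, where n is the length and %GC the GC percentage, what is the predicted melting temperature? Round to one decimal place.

Length n = 37. G=9, C=6, A=10, T=12
G+C = 15, so %GC = 15/37 × 100 = 40.541%
Salt term: 16.6 × (-0.218) = -3.619
GC term: 0.41 × 40.541 = 16.622; length term: −500/37 = −13.514
Tm = 81.5 + (-3.619) + 16.622 − 13.514 = 80.989 → 81.0°C

81.0°C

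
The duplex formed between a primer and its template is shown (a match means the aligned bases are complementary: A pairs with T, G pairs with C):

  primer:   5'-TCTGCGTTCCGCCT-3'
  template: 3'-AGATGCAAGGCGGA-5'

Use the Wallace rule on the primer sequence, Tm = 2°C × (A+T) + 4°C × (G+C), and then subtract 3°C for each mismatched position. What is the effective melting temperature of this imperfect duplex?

43°C

Primer base counts: A=0, T=5, G=3, C=6 → A+T=5, G+C=9
Perfect-match Tm = 2(5) + 4(9) = 10 + 36 = 46°C
Mismatches (positions where the bases are not complementary): 1 (at position 4)
Effective Tm = 46 − 1×3 = 46 − 3 = 43°C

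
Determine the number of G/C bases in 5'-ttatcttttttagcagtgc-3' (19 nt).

C=3, A=3, G=3, T=10
Total G or C: 3 + 3 = 6

6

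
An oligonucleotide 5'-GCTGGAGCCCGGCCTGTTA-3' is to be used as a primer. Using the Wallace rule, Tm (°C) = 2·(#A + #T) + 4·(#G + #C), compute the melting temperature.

G=7, T=4, A=2, C=6
So N_AT = 6 and N_GC = 13.
Tm = 2×6 + 4×13 = 64°C

64°C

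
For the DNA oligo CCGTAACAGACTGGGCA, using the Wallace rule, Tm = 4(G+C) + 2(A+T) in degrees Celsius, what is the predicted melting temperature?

Scanning the sequence gives A=5, T=2, G=5, C=5.
So N_AT = 7 and N_GC = 10.
Tm = 4·10 + 2·7 = 40 + 14 = 54°C

54°C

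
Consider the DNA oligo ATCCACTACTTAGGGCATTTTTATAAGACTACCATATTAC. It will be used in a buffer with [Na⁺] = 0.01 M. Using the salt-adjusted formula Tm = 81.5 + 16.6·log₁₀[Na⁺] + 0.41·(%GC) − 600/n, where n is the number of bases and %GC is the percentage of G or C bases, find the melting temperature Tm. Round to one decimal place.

46.6°C

Length n = 40. Scanning the sequence gives C=9, G=4, A=13, T=14.
G+C = 13, so %GC = 13/40 × 100 = 32.5%
Salt term: 16.6 × (-2) = -33.2
GC term: 0.41 × 32.5 = 13.325; length term: −600/40 = −15
Tm = 81.5 + (-33.2) + 13.325 − 15 = 46.625 → 46.6°C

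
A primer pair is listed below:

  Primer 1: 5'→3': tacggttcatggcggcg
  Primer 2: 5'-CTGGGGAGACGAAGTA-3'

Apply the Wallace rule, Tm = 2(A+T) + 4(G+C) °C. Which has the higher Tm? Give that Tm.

Primer 1: A+T=6, G+C=11 → Tm = 2(6)+4(11) = 56°C
Primer 2: A+T=7, G+C=9 → Tm = 2(7)+4(9) = 50°C
56°C vs 50°C → primer 1 is higher.

Primer 1, 56°C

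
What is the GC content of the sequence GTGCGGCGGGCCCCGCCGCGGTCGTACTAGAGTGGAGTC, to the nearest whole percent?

74%

Counting bases: A=4, C=12, T=6, G=17
G+C = 17 + 12 = 29 out of 39 bases
%GC = 29/39 × 100 = 74.36% ≈ 74%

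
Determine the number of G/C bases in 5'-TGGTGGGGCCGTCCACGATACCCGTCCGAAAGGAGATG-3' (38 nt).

24

Counting bases: T=6, G=14, C=10, A=8
Total G or C: 14 + 10 = 24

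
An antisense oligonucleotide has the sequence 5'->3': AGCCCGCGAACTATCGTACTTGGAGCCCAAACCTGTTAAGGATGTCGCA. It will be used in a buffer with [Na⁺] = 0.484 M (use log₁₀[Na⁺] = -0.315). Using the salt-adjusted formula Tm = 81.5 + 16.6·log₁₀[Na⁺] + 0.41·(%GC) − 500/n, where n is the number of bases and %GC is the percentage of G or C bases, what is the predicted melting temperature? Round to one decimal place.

Length n = 49. T=10, C=14, G=12, A=13
G+C = 26, so %GC = 26/49 × 100 = 53.061%
Salt term: 16.6 × (-0.315) = -5.229
GC term: 0.41 × 53.061 = 21.755; length term: −500/49 = −10.204
Tm = 81.5 + (-5.229) + 21.755 − 10.204 = 87.822 → 87.8°C

87.8°C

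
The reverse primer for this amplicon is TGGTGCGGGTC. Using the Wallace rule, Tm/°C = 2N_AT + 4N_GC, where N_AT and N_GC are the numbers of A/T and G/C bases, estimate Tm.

Counting bases: G=6, C=2, A=0, T=3
AT pairs contribute 3, GC pairs contribute 8.
Tm = 2(3) + 4(8) = 6 + 32 = 38°C

38°C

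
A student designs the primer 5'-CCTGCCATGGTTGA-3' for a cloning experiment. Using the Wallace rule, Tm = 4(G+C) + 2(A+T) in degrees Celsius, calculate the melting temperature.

44°C

Base counts: G=4, T=4, A=2, C=4
So N_AT = 6 and N_GC = 8.
Tm = 2×6 + 4×8 = 44°C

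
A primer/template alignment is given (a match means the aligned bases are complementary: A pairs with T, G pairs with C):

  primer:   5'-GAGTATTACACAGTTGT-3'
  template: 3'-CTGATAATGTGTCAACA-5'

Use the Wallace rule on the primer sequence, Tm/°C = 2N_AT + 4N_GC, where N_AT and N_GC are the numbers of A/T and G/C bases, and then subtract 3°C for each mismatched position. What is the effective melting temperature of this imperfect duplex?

43°C

Primer base counts: A=5, T=6, G=4, C=2 → A+T=11, G+C=6
Perfect-match Tm = 2(11) + 4(6) = 22 + 24 = 46°C
Mismatches (positions where the bases are not complementary): 1 (at position 3)
Effective Tm = 46 − 1×3 = 46 − 3 = 43°C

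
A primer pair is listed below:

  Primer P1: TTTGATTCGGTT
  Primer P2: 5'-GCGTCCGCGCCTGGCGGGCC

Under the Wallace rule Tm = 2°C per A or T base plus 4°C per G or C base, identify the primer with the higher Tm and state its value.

Primer P1: A+T=8, G+C=4 → Tm = 2(8)+4(4) = 32°C
Primer P2: A+T=2, G+C=18 → Tm = 2(2)+4(18) = 76°C
32°C vs 76°C → primer P2 is higher.

Primer P2, 76°C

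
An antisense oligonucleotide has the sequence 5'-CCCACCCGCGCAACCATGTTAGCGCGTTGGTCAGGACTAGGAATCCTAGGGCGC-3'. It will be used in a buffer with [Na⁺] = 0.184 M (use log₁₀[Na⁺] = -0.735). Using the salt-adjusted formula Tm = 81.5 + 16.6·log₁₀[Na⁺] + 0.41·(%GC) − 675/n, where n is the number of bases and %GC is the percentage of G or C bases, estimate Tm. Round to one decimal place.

Length n = 54. Counting bases: A=11, G=16, T=9, C=18
G+C = 34, so %GC = 34/54 × 100 = 62.963%
Salt term: 16.6 × (-0.735) = -12.201
GC term: 0.41 × 62.963 = 25.815; length term: −675/54 = −12.5
Tm = 81.5 + (-12.201) + 25.815 − 12.5 = 82.614 → 82.6°C

82.6°C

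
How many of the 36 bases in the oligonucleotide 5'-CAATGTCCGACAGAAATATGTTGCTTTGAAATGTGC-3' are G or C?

Counting bases: C=6, T=11, A=11, G=8
Total G or C: 8 + 6 = 14

14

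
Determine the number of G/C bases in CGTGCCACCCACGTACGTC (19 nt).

13

A=3, C=9, T=3, G=4
Total G or C: 4 + 9 = 13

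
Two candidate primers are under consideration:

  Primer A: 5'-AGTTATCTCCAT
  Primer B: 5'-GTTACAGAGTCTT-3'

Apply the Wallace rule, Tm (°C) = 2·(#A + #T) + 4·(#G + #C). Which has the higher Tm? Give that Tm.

Primer A: A+T=8, G+C=4 → Tm = 2(8)+4(4) = 32°C
Primer B: A+T=8, G+C=5 → Tm = 2(8)+4(5) = 36°C
32°C vs 36°C → primer B is higher.

Primer B, 36°C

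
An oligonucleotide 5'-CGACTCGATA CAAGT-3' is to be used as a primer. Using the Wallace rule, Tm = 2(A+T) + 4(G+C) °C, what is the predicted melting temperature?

G=3, A=5, T=3, C=4
A+T = 8, G+C = 7
Tm = 4·7 + 2·8 = 28 + 16 = 44°C

44°C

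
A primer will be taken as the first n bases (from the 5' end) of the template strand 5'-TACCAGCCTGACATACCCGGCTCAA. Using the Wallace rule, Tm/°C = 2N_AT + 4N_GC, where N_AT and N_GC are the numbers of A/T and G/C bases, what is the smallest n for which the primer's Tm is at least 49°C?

First 16 bases: TACCAGCCTGACATAC → Tm = 48°C (< 49°C)
First 17 bases: TACCAGCCTGACATACC → Tm = 52°C (≥ 49°C)
Each additional base adds 2°C (A/T) or 4°C (G/C), so Tm is non-decreasing in n; n = 17 is the first length to reach 49°C.

n = 17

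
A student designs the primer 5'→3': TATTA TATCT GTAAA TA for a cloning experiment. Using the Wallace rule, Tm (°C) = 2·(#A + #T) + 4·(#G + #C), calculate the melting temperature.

Counting bases: C=1, G=1, A=7, T=8
A+T = 15, G+C = 2
Tm = 2×15 + 4×2 = 38°C

38°C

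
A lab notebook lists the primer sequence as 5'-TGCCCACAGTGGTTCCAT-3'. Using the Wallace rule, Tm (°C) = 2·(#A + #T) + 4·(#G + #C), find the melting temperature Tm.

Base counts: G=4, C=6, T=5, A=3
AT pairs contribute 8, GC pairs contribute 10.
Tm = 2×8 + 4×10 = 56°C

56°C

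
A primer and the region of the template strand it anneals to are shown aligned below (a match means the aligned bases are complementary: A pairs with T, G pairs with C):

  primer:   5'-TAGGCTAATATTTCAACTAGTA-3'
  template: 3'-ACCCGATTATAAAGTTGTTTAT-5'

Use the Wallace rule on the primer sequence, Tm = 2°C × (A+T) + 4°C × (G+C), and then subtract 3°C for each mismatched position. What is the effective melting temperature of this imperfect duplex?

47°C

Primer base counts: A=8, T=8, G=3, C=3 → A+T=16, G+C=6
Perfect-match Tm = 2(16) + 4(6) = 32 + 24 = 56°C
Mismatches (positions where the bases are not complementary): 3 (at positions 2, 18, 20)
Effective Tm = 56 − 3×3 = 56 − 9 = 47°C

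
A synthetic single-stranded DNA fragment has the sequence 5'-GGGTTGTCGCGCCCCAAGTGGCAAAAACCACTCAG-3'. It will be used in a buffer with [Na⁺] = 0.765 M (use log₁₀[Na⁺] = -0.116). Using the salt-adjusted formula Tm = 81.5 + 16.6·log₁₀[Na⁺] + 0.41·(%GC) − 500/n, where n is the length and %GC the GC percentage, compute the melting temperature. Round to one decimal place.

Length n = 35. Counting bases: T=5, A=9, G=10, C=11
G+C = 21, so %GC = 21/35 × 100 = 60%
Salt term: 16.6 × (-0.116) = -1.926
GC term: 0.41 × 60 = 24.6; length term: −500/35 = −14.286
Tm = 81.5 + (-1.926) + 24.6 − 14.286 = 89.888 → 89.9°C

89.9°C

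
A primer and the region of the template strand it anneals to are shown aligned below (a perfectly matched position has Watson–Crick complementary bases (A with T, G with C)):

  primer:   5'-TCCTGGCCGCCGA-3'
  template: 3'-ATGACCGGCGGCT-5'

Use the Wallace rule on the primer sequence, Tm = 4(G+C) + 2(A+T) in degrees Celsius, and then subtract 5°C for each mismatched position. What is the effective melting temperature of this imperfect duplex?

Primer base counts: A=1, T=2, G=4, C=6 → A+T=3, G+C=10
Perfect-match Tm = 2(3) + 4(10) = 6 + 40 = 46°C
Mismatches (positions where the bases are not complementary): 1 (at position 2)
Effective Tm = 46 − 1×5 = 46 − 5 = 41°C

41°C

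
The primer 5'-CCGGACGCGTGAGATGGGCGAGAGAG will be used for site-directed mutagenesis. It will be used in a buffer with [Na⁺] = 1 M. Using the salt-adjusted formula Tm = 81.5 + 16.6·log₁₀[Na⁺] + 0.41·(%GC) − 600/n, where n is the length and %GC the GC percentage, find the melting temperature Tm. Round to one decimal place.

Length n = 26. Counting bases: T=2, G=13, C=5, A=6
G+C = 18, so %GC = 18/26 × 100 = 69.231%
Salt term: 16.6 × (0) = 0
GC term: 0.41 × 69.231 = 28.385; length term: −600/26 = −23.077
Tm = 81.5 + (0) + 28.385 − 23.077 = 86.808 → 86.8°C

86.8°C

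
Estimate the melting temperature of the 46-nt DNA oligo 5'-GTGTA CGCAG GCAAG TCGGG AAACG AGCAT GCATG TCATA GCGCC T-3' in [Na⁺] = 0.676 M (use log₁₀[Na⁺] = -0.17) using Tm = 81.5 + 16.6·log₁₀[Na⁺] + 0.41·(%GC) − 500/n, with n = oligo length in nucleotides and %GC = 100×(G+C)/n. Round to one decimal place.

91.0°C

Length n = 46. Base counts: C=11, G=15, T=8, A=12
G+C = 26, so %GC = 26/46 × 100 = 56.522%
Salt term: 16.6 × (-0.17) = -2.822
GC term: 0.41 × 56.522 = 23.174; length term: −500/46 = −10.87
Tm = 81.5 + (-2.822) + 23.174 − 10.87 = 90.982 → 91.0°C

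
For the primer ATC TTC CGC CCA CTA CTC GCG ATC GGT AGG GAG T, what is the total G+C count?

Base counts: A=6, G=9, T=8, C=11
Total G or C: 9 + 11 = 20

20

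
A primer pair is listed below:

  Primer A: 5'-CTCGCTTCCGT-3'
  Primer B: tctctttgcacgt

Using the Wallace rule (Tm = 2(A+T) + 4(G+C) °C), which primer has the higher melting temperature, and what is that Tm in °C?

Primer B, 38°C

Primer A: A+T=4, G+C=7 → Tm = 2(4)+4(7) = 36°C
Primer B: A+T=7, G+C=6 → Tm = 2(7)+4(6) = 38°C
36°C vs 38°C → primer B is higher.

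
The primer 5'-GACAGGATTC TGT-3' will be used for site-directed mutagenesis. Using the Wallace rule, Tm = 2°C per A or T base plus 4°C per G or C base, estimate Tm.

Base counts: A=3, C=2, G=4, T=4
So N_AT = 7 and N_GC = 6.
Tm = 2×7 + 4×6 = 38°C

38°C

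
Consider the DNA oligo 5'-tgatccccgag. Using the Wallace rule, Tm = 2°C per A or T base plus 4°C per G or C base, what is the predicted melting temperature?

36°C

Counting bases: A=2, C=4, G=3, T=2
So N_AT = 4 and N_GC = 7.
Tm = 4·7 + 2·4 = 28 + 8 = 36°C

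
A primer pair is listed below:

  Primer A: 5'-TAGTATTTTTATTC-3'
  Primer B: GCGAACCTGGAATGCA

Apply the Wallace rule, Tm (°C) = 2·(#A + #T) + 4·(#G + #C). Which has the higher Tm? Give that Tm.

Primer A: A+T=12, G+C=2 → Tm = 2(12)+4(2) = 32°C
Primer B: A+T=7, G+C=9 → Tm = 2(7)+4(9) = 50°C
32°C vs 50°C → primer B is higher.

Primer B, 50°C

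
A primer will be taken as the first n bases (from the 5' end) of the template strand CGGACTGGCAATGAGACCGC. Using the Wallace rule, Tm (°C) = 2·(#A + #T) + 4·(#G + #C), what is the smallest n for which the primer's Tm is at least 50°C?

n = 16

First 15 bases: CGGACTGGCAATGAG → Tm = 48°C (< 50°C)
First 16 bases: CGGACTGGCAATGAGA → Tm = 50°C (≥ 50°C)
Since every base adds ≥2°C, Tm only increases with n, so the threshold is first crossed at n = 16.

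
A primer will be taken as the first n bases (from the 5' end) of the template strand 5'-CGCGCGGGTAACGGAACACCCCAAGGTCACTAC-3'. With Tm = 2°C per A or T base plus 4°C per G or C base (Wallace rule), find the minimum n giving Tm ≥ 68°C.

First 19 bases: CGCGCGGGTAACGGAACAC → Tm = 64°C (< 68°C)
First 20 bases: CGCGCGGGTAACGGAACACC → Tm = 68°C (≥ 68°C)
Each additional base adds 2°C (A/T) or 4°C (G/C), so Tm is non-decreasing in n; n = 20 is the first length to reach 68°C.

n = 20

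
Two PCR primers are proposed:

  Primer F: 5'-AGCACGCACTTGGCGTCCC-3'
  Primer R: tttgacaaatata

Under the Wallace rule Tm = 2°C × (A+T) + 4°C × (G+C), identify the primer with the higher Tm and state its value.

Primer F, 64°C

Primer F: A+T=6, G+C=13 → Tm = 2(6)+4(13) = 64°C
Primer R: A+T=11, G+C=2 → Tm = 2(11)+4(2) = 30°C
64°C vs 30°C → primer F is higher.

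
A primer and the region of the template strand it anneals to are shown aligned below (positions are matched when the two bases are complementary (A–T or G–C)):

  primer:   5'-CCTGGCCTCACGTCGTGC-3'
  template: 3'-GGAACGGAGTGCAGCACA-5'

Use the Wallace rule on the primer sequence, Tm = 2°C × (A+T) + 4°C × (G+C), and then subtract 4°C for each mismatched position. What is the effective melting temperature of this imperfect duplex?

Primer base counts: A=1, T=4, G=5, C=8 → A+T=5, G+C=13
Perfect-match Tm = 2(5) + 4(13) = 10 + 52 = 62°C
Mismatches (positions where the bases are not complementary): 2 (at positions 4, 18)
Effective Tm = 62 − 2×4 = 62 − 8 = 54°C

54°C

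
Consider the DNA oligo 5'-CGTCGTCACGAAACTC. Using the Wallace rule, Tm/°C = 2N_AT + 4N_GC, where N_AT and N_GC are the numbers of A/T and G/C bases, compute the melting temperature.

Scanning the sequence gives T=3, A=4, G=3, C=6.
So N_AT = 7 and N_GC = 9.
Tm = 2(7) + 4(9) = 14 + 36 = 50°C

50°C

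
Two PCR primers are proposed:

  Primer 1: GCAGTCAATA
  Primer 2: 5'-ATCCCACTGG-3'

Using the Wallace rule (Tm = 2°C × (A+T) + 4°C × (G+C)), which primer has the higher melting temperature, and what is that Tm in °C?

Primer 2, 32°C

Primer 1: A+T=6, G+C=4 → Tm = 2(6)+4(4) = 28°C
Primer 2: A+T=4, G+C=6 → Tm = 2(4)+4(6) = 32°C
28°C vs 32°C → primer 2 is higher.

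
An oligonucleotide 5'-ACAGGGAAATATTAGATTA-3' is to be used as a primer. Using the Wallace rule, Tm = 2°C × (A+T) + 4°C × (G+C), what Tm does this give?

Scanning the sequence gives A=9, G=4, C=1, T=5.
AT pairs contribute 14, GC pairs contribute 5.
Tm = 4·5 + 2·14 = 20 + 28 = 48°C

48°C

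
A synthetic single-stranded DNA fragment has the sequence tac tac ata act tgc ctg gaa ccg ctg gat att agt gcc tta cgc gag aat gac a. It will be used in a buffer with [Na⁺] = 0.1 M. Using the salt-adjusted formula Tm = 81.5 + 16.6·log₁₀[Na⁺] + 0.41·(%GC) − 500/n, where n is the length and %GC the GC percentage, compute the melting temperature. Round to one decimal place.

Length n = 55. A=16, T=14, G=12, C=13
G+C = 25, so %GC = 25/55 × 100 = 45.455%
Salt term: 16.6 × (-1) = -16.6
GC term: 0.41 × 45.455 = 18.637; length term: −500/55 = −9.091
Tm = 81.5 + (-16.6) + 18.637 − 9.091 = 74.446 → 74.4°C

74.4°C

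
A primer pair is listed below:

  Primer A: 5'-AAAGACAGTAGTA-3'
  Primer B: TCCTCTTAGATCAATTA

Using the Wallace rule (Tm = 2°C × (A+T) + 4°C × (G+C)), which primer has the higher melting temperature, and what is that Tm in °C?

Primer A: A+T=9, G+C=4 → Tm = 2(9)+4(4) = 34°C
Primer B: A+T=12, G+C=5 → Tm = 2(12)+4(5) = 44°C
34°C vs 44°C → primer B is higher.

Primer B, 44°C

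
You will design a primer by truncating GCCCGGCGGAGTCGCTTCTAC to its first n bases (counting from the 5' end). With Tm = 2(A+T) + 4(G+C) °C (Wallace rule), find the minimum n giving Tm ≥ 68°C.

First 19 bases: GCCCGGCGGAGTCGCTTCT → Tm = 66°C (< 68°C)
First 20 bases: GCCCGGCGGAGTCGCTTCTA → Tm = 68°C (≥ 68°C)
Each additional base adds 2°C (A/T) or 4°C (G/C), so Tm is non-decreasing in n; n = 20 is the first length to reach 68°C.

n = 20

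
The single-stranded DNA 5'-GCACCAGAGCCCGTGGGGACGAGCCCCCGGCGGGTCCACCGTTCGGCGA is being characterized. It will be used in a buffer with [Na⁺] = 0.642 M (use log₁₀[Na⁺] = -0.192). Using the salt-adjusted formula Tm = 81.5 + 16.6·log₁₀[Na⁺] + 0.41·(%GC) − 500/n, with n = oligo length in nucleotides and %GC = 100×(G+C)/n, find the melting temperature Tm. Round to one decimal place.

Length n = 49. Counting bases: T=4, A=7, G=19, C=19
G+C = 38, so %GC = 38/49 × 100 = 77.551%
Salt term: 16.6 × (-0.192) = -3.187
GC term: 0.41 × 77.551 = 31.796; length term: −500/49 = −10.204
Tm = 81.5 + (-3.187) + 31.796 − 10.204 = 99.905 → 99.9°C

99.9°C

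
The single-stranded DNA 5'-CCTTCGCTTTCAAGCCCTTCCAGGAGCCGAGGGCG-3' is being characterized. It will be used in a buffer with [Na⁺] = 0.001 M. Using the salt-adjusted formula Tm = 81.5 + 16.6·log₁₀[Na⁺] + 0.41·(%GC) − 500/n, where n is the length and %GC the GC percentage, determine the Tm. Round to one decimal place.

Length n = 35. Base counts: G=10, A=5, C=13, T=7
G+C = 23, so %GC = 23/35 × 100 = 65.714%
Salt term: 16.6 × (-3) = -49.8
GC term: 0.41 × 65.714 = 26.943; length term: −500/35 = −14.286
Tm = 81.5 + (-49.8) + 26.943 − 14.286 = 44.357 → 44.4°C

44.4°C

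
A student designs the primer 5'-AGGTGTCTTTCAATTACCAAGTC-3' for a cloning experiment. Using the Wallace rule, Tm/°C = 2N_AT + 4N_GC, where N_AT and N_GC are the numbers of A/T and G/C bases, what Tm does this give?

Scanning the sequence gives C=5, A=6, T=8, G=4.
A+T = 14, G+C = 9
Tm = 2(14) + 4(9) = 28 + 36 = 64°C

64°C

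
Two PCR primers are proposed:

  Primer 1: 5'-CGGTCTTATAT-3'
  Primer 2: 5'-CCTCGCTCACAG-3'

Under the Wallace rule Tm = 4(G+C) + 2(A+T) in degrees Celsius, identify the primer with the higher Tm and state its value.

Primer 2, 40°C

Primer 1: A+T=7, G+C=4 → Tm = 2(7)+4(4) = 30°C
Primer 2: A+T=4, G+C=8 → Tm = 2(4)+4(8) = 40°C
30°C vs 40°C → primer 2 is higher.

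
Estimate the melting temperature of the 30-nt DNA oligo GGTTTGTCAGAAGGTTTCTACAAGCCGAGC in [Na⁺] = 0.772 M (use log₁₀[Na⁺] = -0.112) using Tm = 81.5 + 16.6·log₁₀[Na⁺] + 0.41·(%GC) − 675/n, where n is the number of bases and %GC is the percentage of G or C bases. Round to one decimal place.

77.6°C

Length n = 30. Scanning the sequence gives C=6, T=8, G=9, A=7.
G+C = 15, so %GC = 15/30 × 100 = 50%
Salt term: 16.6 × (-0.112) = -1.859
GC term: 0.41 × 50 = 20.5; length term: −675/30 = −22.5
Tm = 81.5 + (-1.859) + 20.5 − 22.5 = 77.641 → 77.6°C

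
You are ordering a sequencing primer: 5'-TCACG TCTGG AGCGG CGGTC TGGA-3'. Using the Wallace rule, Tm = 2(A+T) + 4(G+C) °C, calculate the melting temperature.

80°C

Scanning the sequence gives C=6, T=5, A=3, G=10.
So N_AT = 8 and N_GC = 16.
Tm = 2×8 + 4×16 = 80°C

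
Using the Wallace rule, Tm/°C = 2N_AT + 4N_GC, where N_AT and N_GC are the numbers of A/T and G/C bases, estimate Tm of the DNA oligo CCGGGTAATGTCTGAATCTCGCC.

G=6, C=7, A=4, T=6
So N_AT = 10 and N_GC = 13.
Tm = 4·13 + 2·10 = 52 + 20 = 72°C

72°C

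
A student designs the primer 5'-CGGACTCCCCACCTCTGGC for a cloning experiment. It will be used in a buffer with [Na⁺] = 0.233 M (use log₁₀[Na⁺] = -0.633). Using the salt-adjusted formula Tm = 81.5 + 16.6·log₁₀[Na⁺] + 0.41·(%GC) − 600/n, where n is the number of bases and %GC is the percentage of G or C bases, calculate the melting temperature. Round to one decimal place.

69.6°C

Length n = 19. Base counts: T=3, A=2, C=10, G=4
G+C = 14, so %GC = 14/19 × 100 = 73.684%
Salt term: 16.6 × (-0.633) = -10.508
GC term: 0.41 × 73.684 = 30.21; length term: −600/19 = −31.579
Tm = 81.5 + (-10.508) + 30.21 − 31.579 = 69.623 → 69.6°C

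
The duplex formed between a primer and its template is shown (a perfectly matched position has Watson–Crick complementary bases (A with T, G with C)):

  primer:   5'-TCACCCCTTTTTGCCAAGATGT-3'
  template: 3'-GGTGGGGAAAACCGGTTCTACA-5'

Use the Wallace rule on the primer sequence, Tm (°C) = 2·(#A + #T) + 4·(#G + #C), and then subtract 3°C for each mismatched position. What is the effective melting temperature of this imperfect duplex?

Primer base counts: A=4, T=8, G=3, C=7 → A+T=12, G+C=10
Perfect-match Tm = 2(12) + 4(10) = 24 + 40 = 64°C
Mismatches (positions where the bases are not complementary): 2 (at positions 1, 12)
Effective Tm = 64 − 2×3 = 64 − 6 = 58°C

58°C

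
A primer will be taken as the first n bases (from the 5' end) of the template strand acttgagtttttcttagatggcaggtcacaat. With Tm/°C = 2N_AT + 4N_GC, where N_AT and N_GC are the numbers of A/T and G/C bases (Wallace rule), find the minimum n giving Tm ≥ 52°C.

First 19 bases: ACTTGAGTTTTTCTTAGAT → Tm = 48°C (< 52°C)
First 20 bases: ACTTGAGTTTTTCTTAGATG → Tm = 52°C (≥ 52°C)
Each additional base adds 2°C (A/T) or 4°C (G/C), so Tm is non-decreasing in n; n = 20 is the first length to reach 52°C.

n = 20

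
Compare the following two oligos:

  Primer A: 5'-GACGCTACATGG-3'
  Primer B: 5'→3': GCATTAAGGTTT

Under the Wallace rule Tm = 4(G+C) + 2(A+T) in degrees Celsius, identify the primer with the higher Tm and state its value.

Primer A, 38°C

Primer A: A+T=5, G+C=7 → Tm = 2(5)+4(7) = 38°C
Primer B: A+T=8, G+C=4 → Tm = 2(8)+4(4) = 32°C
38°C vs 32°C → primer A is higher.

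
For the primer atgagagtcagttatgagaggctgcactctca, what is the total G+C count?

Scanning the sequence gives T=8, A=9, G=9, C=6.
Total G or C: 9 + 6 = 15

15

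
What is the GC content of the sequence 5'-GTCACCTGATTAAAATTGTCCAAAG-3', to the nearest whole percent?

Counting bases: T=7, A=9, C=5, G=4
G+C = 4 + 5 = 9 out of 25 bases
%GC = 9/25 × 100 = 36% ≈ 36%

36%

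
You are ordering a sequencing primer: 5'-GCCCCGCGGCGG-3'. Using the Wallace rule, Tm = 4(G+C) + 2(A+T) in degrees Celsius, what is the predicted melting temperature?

48°C

Scanning the sequence gives A=0, C=6, G=6, T=0.
AT pairs contribute 0, GC pairs contribute 12.
Tm = 2×0 + 4×12 = 48°C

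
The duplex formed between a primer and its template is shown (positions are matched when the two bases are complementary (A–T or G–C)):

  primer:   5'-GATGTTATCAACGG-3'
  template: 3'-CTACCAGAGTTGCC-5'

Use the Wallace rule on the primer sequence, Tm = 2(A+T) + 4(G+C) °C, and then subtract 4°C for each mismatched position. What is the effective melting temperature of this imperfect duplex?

Primer base counts: A=4, T=4, G=4, C=2 → A+T=8, G+C=6
Perfect-match Tm = 2(8) + 4(6) = 16 + 24 = 40°C
Mismatches (positions where the bases are not complementary): 2 (at positions 5, 7)
Effective Tm = 40 − 2×4 = 40 − 8 = 32°C

32°C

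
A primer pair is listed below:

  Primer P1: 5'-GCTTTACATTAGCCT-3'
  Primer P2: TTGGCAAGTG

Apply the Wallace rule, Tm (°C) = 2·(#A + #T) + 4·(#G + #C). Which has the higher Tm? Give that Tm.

Primer P1: A+T=9, G+C=6 → Tm = 2(9)+4(6) = 42°C
Primer P2: A+T=5, G+C=5 → Tm = 2(5)+4(5) = 30°C
42°C vs 30°C → primer P1 is higher.

Primer P1, 42°C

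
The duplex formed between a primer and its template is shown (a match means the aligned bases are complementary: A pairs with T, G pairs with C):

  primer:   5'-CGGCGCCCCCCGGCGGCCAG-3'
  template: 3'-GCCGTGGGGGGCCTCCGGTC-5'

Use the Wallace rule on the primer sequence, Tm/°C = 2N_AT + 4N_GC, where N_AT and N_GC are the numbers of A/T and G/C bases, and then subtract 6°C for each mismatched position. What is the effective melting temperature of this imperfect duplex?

Primer base counts: A=1, T=0, G=8, C=11 → A+T=1, G+C=19
Perfect-match Tm = 2(1) + 4(19) = 2 + 76 = 78°C
Mismatches (positions where the bases are not complementary): 2 (at positions 5, 14)
Effective Tm = 78 − 2×6 = 78 − 12 = 66°C

66°C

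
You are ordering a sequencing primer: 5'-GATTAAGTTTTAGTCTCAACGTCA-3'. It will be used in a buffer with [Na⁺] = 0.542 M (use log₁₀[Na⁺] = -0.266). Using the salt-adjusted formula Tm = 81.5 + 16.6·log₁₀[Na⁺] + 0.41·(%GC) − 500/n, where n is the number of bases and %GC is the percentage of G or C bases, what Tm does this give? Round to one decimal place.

69.9°C

Length n = 24. Base counts: T=9, A=7, C=4, G=4
G+C = 8, so %GC = 8/24 × 100 = 33.333%
Salt term: 16.6 × (-0.266) = -4.416
GC term: 0.41 × 33.333 = 13.667; length term: −500/24 = −20.833
Tm = 81.5 + (-4.416) + 13.667 − 20.833 = 69.918 → 69.9°C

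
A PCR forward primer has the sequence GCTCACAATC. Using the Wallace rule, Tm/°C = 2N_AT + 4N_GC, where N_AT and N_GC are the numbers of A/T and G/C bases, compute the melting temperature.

Base counts: A=3, C=4, T=2, G=1
So N_AT = 5 and N_GC = 5.
Tm = 4·5 + 2·5 = 20 + 10 = 30°C

30°C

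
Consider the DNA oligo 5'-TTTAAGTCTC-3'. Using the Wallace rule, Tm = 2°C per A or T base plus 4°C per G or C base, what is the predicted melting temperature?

G=1, C=2, T=5, A=2
AT pairs contribute 7, GC pairs contribute 3.
Tm = 2×7 + 4×3 = 26°C

26°C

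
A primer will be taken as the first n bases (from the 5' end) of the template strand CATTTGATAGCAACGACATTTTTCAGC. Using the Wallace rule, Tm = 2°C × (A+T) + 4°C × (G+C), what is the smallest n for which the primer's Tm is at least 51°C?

First 18 bases: CATTTGATAGCAACGACA → Tm = 50°C (< 51°C)
First 19 bases: CATTTGATAGCAACGACAT → Tm = 52°C (≥ 51°C)
Since every base adds ≥2°C, Tm only increases with n, so the threshold is first crossed at n = 19.

n = 19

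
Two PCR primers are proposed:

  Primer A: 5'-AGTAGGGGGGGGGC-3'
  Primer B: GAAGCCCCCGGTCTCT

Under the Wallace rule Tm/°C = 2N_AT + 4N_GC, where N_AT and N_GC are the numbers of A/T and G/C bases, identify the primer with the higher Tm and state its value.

Primer B, 54°C

Primer A: A+T=3, G+C=11 → Tm = 2(3)+4(11) = 50°C
Primer B: A+T=5, G+C=11 → Tm = 2(5)+4(11) = 54°C
50°C vs 54°C → primer B is higher.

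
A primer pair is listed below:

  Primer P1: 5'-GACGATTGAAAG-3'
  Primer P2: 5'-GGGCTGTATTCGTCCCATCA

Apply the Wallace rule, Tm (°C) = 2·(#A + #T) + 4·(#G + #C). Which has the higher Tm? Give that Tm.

Primer P1: A+T=7, G+C=5 → Tm = 2(7)+4(5) = 34°C
Primer P2: A+T=9, G+C=11 → Tm = 2(9)+4(11) = 62°C
34°C vs 62°C → primer P2 is higher.

Primer P2, 62°C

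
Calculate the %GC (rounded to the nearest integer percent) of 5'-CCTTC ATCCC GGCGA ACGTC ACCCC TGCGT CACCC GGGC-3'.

Counting bases: T=6, C=19, A=5, G=9
G+C = 9 + 19 = 28 out of 39 bases
%GC = 28/39 × 100 = 71.79% ≈ 72%

72%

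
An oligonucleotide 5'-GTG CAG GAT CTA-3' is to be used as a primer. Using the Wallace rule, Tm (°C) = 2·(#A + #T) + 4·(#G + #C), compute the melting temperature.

G=4, C=2, T=3, A=3
So N_AT = 6 and N_GC = 6.
Tm = 2×6 + 4×6 = 36°C

36°C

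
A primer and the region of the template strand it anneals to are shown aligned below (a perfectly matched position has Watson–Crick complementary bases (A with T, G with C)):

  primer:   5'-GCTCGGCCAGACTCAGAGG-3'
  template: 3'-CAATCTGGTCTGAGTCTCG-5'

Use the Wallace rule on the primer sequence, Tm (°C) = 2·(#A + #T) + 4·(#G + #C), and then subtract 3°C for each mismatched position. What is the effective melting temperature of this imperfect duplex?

52°C

Primer base counts: A=4, T=2, G=7, C=6 → A+T=6, G+C=13
Perfect-match Tm = 2(6) + 4(13) = 12 + 52 = 64°C
Mismatches (positions where the bases are not complementary): 4 (at positions 2, 4, 6, 19)
Effective Tm = 64 − 4×3 = 64 − 12 = 52°C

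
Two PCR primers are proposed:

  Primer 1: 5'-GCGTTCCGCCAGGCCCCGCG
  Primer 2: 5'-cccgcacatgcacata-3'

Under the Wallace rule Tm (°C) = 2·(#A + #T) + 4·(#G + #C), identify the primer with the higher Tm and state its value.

Primer 1, 74°C

Primer 1: A+T=3, G+C=17 → Tm = 2(3)+4(17) = 74°C
Primer 2: A+T=7, G+C=9 → Tm = 2(7)+4(9) = 50°C
74°C vs 50°C → primer 1 is higher.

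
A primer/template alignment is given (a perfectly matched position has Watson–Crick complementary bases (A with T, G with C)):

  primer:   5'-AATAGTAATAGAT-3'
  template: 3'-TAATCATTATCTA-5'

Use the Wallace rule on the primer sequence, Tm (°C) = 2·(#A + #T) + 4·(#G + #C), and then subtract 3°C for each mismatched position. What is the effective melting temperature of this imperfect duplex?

27°C

Primer base counts: A=7, T=4, G=2, C=0 → A+T=11, G+C=2
Perfect-match Tm = 2(11) + 4(2) = 22 + 8 = 30°C
Mismatches (positions where the bases are not complementary): 1 (at position 2)
Effective Tm = 30 − 1×3 = 30 − 3 = 27°C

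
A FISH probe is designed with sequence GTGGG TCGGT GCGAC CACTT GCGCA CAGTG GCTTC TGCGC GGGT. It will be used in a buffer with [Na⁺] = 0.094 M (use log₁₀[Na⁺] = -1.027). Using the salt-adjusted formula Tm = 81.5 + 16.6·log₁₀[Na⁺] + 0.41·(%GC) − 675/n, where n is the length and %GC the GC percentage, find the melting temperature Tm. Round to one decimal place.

Length n = 44. Scanning the sequence gives C=12, G=18, A=4, T=10.
G+C = 30, so %GC = 30/44 × 100 = 68.182%
Salt term: 16.6 × (-1.027) = -17.048
GC term: 0.41 × 68.182 = 27.955; length term: −675/44 = −15.341
Tm = 81.5 + (-17.048) + 27.955 − 15.341 = 77.066 → 77.1°C

77.1°C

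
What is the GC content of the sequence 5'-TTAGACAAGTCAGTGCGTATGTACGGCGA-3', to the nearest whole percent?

48%

Counting bases: G=9, A=8, C=5, T=7
G+C = 9 + 5 = 14 out of 29 bases
%GC = 14/29 × 100 = 48.28% ≈ 48%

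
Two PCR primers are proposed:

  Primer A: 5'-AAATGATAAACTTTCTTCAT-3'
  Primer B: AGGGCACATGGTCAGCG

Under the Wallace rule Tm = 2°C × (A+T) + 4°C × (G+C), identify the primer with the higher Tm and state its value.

Primer B, 56°C

Primer A: A+T=16, G+C=4 → Tm = 2(16)+4(4) = 48°C
Primer B: A+T=6, G+C=11 → Tm = 2(6)+4(11) = 56°C
48°C vs 56°C → primer B is higher.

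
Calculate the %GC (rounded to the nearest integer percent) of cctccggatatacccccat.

Base counts: G=2, A=4, T=4, C=9
G+C = 2 + 9 = 11 out of 19 bases
%GC = 11/19 × 100 = 57.89% ≈ 58%

58%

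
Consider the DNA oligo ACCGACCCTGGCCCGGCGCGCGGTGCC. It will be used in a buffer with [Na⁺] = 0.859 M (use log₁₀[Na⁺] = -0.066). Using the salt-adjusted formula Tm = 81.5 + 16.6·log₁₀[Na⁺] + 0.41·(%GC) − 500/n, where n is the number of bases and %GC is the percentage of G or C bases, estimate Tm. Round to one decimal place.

96.8°C

Length n = 27. Base counts: G=10, A=2, T=2, C=13
G+C = 23, so %GC = 23/27 × 100 = 85.185%
Salt term: 16.6 × (-0.066) = -1.096
GC term: 0.41 × 85.185 = 34.926; length term: −500/27 = −18.519
Tm = 81.5 + (-1.096) + 34.926 − 18.519 = 96.811 → 96.8°C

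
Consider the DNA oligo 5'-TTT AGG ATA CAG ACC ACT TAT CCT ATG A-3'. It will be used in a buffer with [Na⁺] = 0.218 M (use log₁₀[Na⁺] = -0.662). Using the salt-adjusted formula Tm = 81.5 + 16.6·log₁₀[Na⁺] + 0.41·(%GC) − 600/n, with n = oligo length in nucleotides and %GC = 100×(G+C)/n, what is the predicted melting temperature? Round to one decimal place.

Length n = 28. Counting bases: T=9, G=4, A=9, C=6
G+C = 10, so %GC = 10/28 × 100 = 35.714%
Salt term: 16.6 × (-0.662) = -10.989
GC term: 0.41 × 35.714 = 14.643; length term: −600/28 = −21.429
Tm = 81.5 + (-10.989) + 14.643 − 21.429 = 63.725 → 63.7°C

63.7°C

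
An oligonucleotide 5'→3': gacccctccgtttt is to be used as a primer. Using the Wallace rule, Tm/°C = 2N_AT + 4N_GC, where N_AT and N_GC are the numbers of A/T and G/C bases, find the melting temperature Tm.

C=6, T=5, A=1, G=2
So N_AT = 6 and N_GC = 8.
Tm = 2×6 + 4×8 = 44°C

44°C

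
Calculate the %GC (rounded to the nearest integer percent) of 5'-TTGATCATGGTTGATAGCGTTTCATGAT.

36%

Scanning the sequence gives A=6, T=12, G=7, C=3.
G+C = 7 + 3 = 10 out of 28 bases
%GC = 10/28 × 100 = 35.71% ≈ 36%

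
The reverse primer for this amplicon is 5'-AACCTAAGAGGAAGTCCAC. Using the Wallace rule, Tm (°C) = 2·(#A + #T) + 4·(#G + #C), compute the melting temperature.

Counting bases: C=5, G=4, A=8, T=2
A+T = 10, G+C = 9
Tm = 2(10) + 4(9) = 20 + 36 = 56°C

56°C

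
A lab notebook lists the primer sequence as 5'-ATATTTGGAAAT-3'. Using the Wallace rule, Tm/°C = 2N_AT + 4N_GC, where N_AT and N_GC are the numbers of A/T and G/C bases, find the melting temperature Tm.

Counting bases: G=2, T=5, C=0, A=5
So N_AT = 10 and N_GC = 2.
Tm = 2×10 + 4×2 = 28°C

28°C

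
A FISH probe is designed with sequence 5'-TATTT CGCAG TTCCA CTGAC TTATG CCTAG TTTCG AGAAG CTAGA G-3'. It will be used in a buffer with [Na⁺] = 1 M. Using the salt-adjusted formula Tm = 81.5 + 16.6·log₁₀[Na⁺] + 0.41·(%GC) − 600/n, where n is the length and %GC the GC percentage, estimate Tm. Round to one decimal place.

Length n = 46. G=10, C=10, T=15, A=11
G+C = 20, so %GC = 20/46 × 100 = 43.478%
Salt term: 16.6 × (0) = 0
GC term: 0.41 × 43.478 = 17.826; length term: −600/46 = −13.043
Tm = 81.5 + (0) + 17.826 − 13.043 = 86.283 → 86.3°C

86.3°C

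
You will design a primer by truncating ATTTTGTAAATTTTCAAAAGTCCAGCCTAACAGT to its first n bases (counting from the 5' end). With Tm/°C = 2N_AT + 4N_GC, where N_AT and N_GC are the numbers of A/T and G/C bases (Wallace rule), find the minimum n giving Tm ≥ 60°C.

n = 25

First 24 bases: ATTTTGTAAATTTTCAAAAGTCCA → Tm = 58°C (< 60°C)
First 25 bases: ATTTTGTAAATTTTCAAAAGTCCAG → Tm = 62°C (≥ 60°C)
Since every base adds ≥2°C, Tm only increases with n, so the threshold is first crossed at n = 25.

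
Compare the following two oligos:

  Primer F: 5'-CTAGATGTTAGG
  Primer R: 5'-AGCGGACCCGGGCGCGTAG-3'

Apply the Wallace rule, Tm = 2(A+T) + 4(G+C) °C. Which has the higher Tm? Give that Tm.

Primer F: A+T=7, G+C=5 → Tm = 2(7)+4(5) = 34°C
Primer R: A+T=4, G+C=15 → Tm = 2(4)+4(15) = 68°C
34°C vs 68°C → primer R is higher.

Primer R, 68°C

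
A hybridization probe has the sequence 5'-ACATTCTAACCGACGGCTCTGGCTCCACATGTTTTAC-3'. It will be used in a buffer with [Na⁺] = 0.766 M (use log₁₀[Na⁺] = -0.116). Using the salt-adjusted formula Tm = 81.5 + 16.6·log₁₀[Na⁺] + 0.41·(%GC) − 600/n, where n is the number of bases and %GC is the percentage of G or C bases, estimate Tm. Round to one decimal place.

Length n = 37. Base counts: G=6, A=8, T=11, C=12
G+C = 18, so %GC = 18/37 × 100 = 48.649%
Salt term: 16.6 × (-0.116) = -1.926
GC term: 0.41 × 48.649 = 19.946; length term: −600/37 = −16.216
Tm = 81.5 + (-1.926) + 19.946 − 16.216 = 83.304 → 83.3°C

83.3°C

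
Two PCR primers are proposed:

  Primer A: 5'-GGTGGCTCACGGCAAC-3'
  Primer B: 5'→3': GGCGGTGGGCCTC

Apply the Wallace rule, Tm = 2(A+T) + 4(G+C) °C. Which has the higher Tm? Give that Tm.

Primer A, 54°C

Primer A: A+T=5, G+C=11 → Tm = 2(5)+4(11) = 54°C
Primer B: A+T=2, G+C=11 → Tm = 2(2)+4(11) = 48°C
54°C vs 48°C → primer A is higher.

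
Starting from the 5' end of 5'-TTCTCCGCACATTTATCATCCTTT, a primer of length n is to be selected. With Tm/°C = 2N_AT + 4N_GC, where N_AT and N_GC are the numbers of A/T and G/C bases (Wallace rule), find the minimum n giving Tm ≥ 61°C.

n = 22

First 21 bases: TTCTCCGCACATTTATCATCC → Tm = 60°C (< 61°C)
First 22 bases: TTCTCCGCACATTTATCATCCT → Tm = 62°C (≥ 61°C)
Each additional base adds 2°C (A/T) or 4°C (G/C), so Tm is non-decreasing in n; n = 22 is the first length to reach 61°C.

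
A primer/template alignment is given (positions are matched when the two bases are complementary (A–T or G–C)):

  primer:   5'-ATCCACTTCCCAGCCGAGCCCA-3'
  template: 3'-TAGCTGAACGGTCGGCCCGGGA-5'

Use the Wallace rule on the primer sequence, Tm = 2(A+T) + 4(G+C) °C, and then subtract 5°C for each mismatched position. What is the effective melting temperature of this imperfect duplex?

Primer base counts: A=5, T=3, G=3, C=11 → A+T=8, G+C=14
Perfect-match Tm = 2(8) + 4(14) = 16 + 56 = 72°C
Mismatches (positions where the bases are not complementary): 4 (at positions 4, 9, 17, 22)
Effective Tm = 72 − 4×5 = 72 − 20 = 52°C

52°C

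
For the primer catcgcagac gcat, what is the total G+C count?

Base counts: A=4, C=5, T=2, G=3
G+C = 3 + 5 = 8

8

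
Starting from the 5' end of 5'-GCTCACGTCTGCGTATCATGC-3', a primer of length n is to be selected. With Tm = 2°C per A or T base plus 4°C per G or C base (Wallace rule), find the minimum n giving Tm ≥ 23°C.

n = 7

First 6 bases: GCTCAC → Tm = 20°C (< 23°C)
First 7 bases: GCTCACG → Tm = 24°C (≥ 23°C)
Since every base adds ≥2°C, Tm only increases with n, so the threshold is first crossed at n = 7.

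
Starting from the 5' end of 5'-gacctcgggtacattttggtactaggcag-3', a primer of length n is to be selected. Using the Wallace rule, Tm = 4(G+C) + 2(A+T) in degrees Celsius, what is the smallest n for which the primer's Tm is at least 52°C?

First 17 bases: GACCTCGGGTACATTTT → Tm = 50°C (< 52°C)
First 18 bases: GACCTCGGGTACATTTTG → Tm = 54°C (≥ 52°C)
Each additional base adds 2°C (A/T) or 4°C (G/C), so Tm is non-decreasing in n; n = 18 is the first length to reach 52°C.

n = 18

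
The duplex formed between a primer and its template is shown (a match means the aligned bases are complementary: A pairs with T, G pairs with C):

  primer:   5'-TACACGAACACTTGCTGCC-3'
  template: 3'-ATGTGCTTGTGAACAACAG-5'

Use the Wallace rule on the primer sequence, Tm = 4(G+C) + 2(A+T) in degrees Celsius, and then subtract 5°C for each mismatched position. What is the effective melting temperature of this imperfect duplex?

Primer base counts: A=5, T=4, G=3, C=7 → A+T=9, G+C=10
Perfect-match Tm = 2(9) + 4(10) = 18 + 40 = 58°C
Mismatches (positions where the bases are not complementary): 2 (at positions 15, 18)
Effective Tm = 58 − 2×5 = 58 − 10 = 48°C

48°C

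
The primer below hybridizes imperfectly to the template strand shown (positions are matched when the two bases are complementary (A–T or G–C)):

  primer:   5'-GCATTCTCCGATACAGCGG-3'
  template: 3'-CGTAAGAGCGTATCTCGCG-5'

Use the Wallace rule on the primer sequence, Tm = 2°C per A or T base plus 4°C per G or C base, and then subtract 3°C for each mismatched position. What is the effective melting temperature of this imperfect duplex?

48°C

Primer base counts: A=4, T=4, G=5, C=6 → A+T=8, G+C=11
Perfect-match Tm = 2(8) + 4(11) = 16 + 44 = 60°C
Mismatches (positions where the bases are not complementary): 4 (at positions 9, 10, 14, 19)
Effective Tm = 60 − 4×3 = 60 − 12 = 48°C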